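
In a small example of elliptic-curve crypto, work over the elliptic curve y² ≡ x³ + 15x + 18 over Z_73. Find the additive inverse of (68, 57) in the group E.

(68, 16)

-(68, 57) = (68, -57 mod 73) = (68, 16).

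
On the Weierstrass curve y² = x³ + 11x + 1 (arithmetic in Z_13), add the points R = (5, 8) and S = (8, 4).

(9, 6)

(5, 8) + (8, 4). λ = (4 - 8)/(8 - 5) ≡ 9/3 mod 13. 3⁻¹ ≡ 9 (mod 13) since 3·9 = 27 ≡ 1, so λ ≡ 3.
  x = λ² - 5 - 8 = 9 - 13 ≡ 9; y = λ·(5 - 9) - 8 ≡ 6. → (9, 6)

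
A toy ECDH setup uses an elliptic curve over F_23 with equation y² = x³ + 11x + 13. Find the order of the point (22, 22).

7

2P: tangent at (22, 22): λ = (3·22² + 11)/(2·22) ≡ 14/21. 21⁻¹ ≡ 11 (mod 23) since 21·11 = 231 ≡ 1, so λ ≡ 14·11 ≡ 16.
  x = λ² - 22 - 22 = 256 - 44 ≡ 5; y = λ·(22 - 5) - 22 ≡ 20. → (5, 20)
3P: (5, 20) + (22, 22). λ = (22 - 20)/(22 - 5) ≡ 2/17 mod 23. 17⁻¹ ≡ 19 (mod 23), so λ ≡ 15.
  x = λ² - 5 - 22 = 225 - 27 ≡ 14; y = λ·(5 - 14) - 20 ≡ 6. → (14, 6)
4P: (14, 6) + (22, 22). λ = (22 - 6)/(22 - 14) ≡ 16/8 mod 23. 8⁻¹ ≡ 3 (mod 23), so λ ≡ 2.
  x = λ² - 14 - 22 = 4 - 36 ≡ 14; y = λ·(14 - 14) - 6 ≡ 17. → (14, 17)
5P: (14, 17) + (22, 22). λ = (22 - 17)/(22 - 14) ≡ 5/8 mod 23. 8⁻¹ ≡ 3 (mod 23), so λ ≡ 15.
  x = λ² - 14 - 22 = 225 - 36 ≡ 5; y = λ·(14 - 5) - 17 ≡ 3. → (5, 3)
6P: (5, 3) + (22, 22). λ = (22 - 3)/(22 - 5) ≡ 19/17 mod 23. 17⁻¹ ≡ 19 (mod 23), so λ ≡ 16.
  x = λ² - 5 - 22 = 256 - 27 ≡ 22; y = λ·(5 - 22) - 3 ≡ 1. → (22, 1)
7P: (22, 1) + (22, 22): same x and y₁ ≡ -y₂, so the sum is the point at infinity.
7P = the point at infinity, so the order is 7.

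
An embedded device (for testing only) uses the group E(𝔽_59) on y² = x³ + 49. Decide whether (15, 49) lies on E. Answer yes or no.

y² = 49² ≡ 41; x³ + 0x + 49 = 3424 ≡ 2 (mod 59). 41 ≠ 2.

no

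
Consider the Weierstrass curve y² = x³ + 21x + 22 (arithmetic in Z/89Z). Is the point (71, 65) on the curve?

yes

y² = 65² ≡ 42; x³ + 21x + 22 = 359424 ≡ 42 (mod 89). 42 = 42.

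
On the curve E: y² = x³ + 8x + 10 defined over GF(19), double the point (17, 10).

tangent at (17, 10): λ = (3·17² + 8)/(2·10) ≡ 1/1. 1⁻¹ ≡ 1 (mod 19), so λ ≡ 1·1 ≡ 1.
  x = λ² - 17 - 17 = 1 - 34 ≡ 5; y = λ·(17 - 5) - 10 ≡ 2. → (5, 2)

(5, 2)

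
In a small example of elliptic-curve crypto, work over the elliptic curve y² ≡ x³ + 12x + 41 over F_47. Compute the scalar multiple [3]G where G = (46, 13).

(44, 5)

Repeated addition: build up to 3G.
2G: tangent at (46, 13): λ = (3·46² + 12)/(2·13) ≡ 15/26. 26⁻¹ ≡ 38 (mod 47) since 26·38 = 988 ≡ 1, so λ ≡ 15·38 ≡ 6.
  x = λ² - 46 - 46 = 36 - 92 ≡ 38; y = λ·(46 - 38) - 13 ≡ 35. → (38, 35)
3G: (38, 35) + (46, 13). λ = (13 - 35)/(46 - 38) ≡ 25/8 mod 47. 8⁻¹ ≡ 6 (mod 47), so λ ≡ 9.
  x = λ² - 38 - 46 = 81 - 84 ≡ 44; y = λ·(38 - 44) - 35 ≡ 5. → (44, 5)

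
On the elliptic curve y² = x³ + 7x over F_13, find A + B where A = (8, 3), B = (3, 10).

(8, 3) + (3, 10). λ = (10 - 3)/(3 - 8) ≡ 7/8 mod 13. 8⁻¹ ≡ 5 (mod 13), so λ ≡ 9.
  x = λ² - 8 - 3 = 81 - 11 ≡ 5; y = λ·(8 - 5) - 3 ≡ 11. → (5, 11)

(5, 11)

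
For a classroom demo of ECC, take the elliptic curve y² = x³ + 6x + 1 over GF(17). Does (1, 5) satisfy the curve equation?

y² = 5² ≡ 8; x³ + 6x + 1 = 8 ≡ 8 (mod 17). 8 = 8.

yes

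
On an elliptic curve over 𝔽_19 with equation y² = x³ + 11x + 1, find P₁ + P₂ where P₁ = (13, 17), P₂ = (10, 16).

(13, 2)

(13, 17) + (10, 16). λ = (16 - 17)/(10 - 13) ≡ 18/16 mod 19. 16⁻¹ ≡ 6 (mod 19), so λ ≡ 13.
  x = λ² - 13 - 10 = 169 - 23 ≡ 13; y = λ·(13 - 13) - 17 ≡ 2. → (13, 2)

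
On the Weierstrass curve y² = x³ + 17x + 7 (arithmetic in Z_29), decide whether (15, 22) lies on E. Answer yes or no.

y² = 22² ≡ 20; x³ + 17x + 7 = 3637 ≡ 12 (mod 29). 20 ≠ 12.

no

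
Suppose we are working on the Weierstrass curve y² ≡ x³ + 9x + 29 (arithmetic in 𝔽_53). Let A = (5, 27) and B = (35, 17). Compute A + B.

(19, 13)

(5, 27) + (35, 17). λ = (17 - 27)/(35 - 5) ≡ 43/30 mod 53. 30⁻¹ ≡ 23 (mod 53), so λ ≡ 35.
  x = λ² - 5 - 35 = 1225 - 40 ≡ 19; y = λ·(5 - 19) - 27 ≡ 13. → (19, 13)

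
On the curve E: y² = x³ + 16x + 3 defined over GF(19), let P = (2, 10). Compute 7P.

Repeated addition: build up to 7P.
2P: tangent at (2, 10): λ = (3·2² + 16)/(2·10) ≡ 9/1. 1⁻¹ ≡ 1 (mod 19), so λ ≡ 9·1 ≡ 9.
  x = λ² - 2 - 2 = 81 - 4 ≡ 1; y = λ·(2 - 1) - 10 ≡ 18. → (1, 18)
3P: (1, 18) + (2, 10). λ = (10 - 18)/(2 - 1) ≡ 11/1 mod 19. 1⁻¹ ≡ 1 (mod 19) since 1·1 = 1 ≡ 1, so λ ≡ 11.
  x = λ² - 1 - 2 = 121 - 3 ≡ 4; y = λ·(1 - 4) - 18 ≡ 6. → (4, 6)
4P: (4, 6) + (2, 10). λ = (10 - 6)/(2 - 4) ≡ 4/17 mod 19. 17⁻¹ ≡ 9 (mod 19), so λ ≡ 17.
  x = λ² - 4 - 2 = 289 - 6 ≡ 17; y = λ·(4 - 17) - 6 ≡ 1. → (17, 1)
5P: (17, 1) + (2, 10). λ = (10 - 1)/(2 - 17) ≡ 9/4 mod 19. 4⁻¹ ≡ 5 (mod 19), so λ ≡ 7.
  x = λ² - 17 - 2 = 49 - 19 ≡ 11; y = λ·(17 - 11) - 1 ≡ 3. → (11, 3)
6P: (11, 3) + (2, 10). λ = (10 - 3)/(2 - 11) ≡ 7/10 mod 19. 10⁻¹ ≡ 2 (mod 19) since 10·2 = 20 ≡ 1, so λ ≡ 14.
  x = λ² - 11 - 2 = 196 - 13 ≡ 12; y = λ·(11 - 12) - 3 ≡ 2. → (12, 2)
7P: (12, 2) + (2, 10). λ = (10 - 2)/(2 - 12) ≡ 8/9 mod 19. 9⁻¹ ≡ 17 (mod 19), so λ ≡ 3.
  x = λ² - 12 - 2 = 9 - 14 ≡ 14; y = λ·(12 - 14) - 2 ≡ 11. → (14, 11)

(14, 11)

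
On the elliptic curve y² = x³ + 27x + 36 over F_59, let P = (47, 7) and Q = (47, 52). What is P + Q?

O

The two points share x = 47 and their y-coordinates satisfy 7 + 52 ≡ 0 (mod 59), so they are inverses. Their sum is O.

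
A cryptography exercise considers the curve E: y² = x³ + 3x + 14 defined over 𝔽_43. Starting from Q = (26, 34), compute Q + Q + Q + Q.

Repeated addition: build up to 4Q.
2Q: tangent at (26, 34): λ = (3·26² + 3)/(2·34) ≡ 10/25. 25⁻¹ ≡ 31 (mod 43) since 25·31 = 775 ≡ 1, so λ ≡ 10·31 ≡ 9.
  x = λ² - 26 - 26 = 81 - 52 ≡ 29; y = λ·(26 - 29) - 34 ≡ 25. → (29, 25)
3Q: (29, 25) + (26, 34). λ = (34 - 25)/(26 - 29) ≡ 9/40 mod 43. 40⁻¹ ≡ 14 (mod 43), so λ ≡ 40.
  x = λ² - 29 - 26 = 1600 - 55 ≡ 40; y = λ·(29 - 40) - 25 ≡ 8. → (40, 8)
4Q: (40, 8) + (26, 34). λ = (34 - 8)/(26 - 40) ≡ 26/29 mod 43. 29⁻¹ ≡ 3 (mod 43) since 29·3 = 87 ≡ 1, so λ ≡ 35.
  x = λ² - 40 - 26 = 1225 - 66 ≡ 41; y = λ·(40 - 41) - 8 ≡ 0. → (41, 0)

(41, 0)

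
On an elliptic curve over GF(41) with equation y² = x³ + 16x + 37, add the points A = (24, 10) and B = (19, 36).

(7, 0)

(24, 10) + (19, 36). λ = (36 - 10)/(19 - 24) ≡ 26/36 mod 41. 36⁻¹ ≡ 8 (mod 41), so λ ≡ 3.
  x = λ² - 24 - 19 = 9 - 43 ≡ 7; y = λ·(24 - 7) - 10 ≡ 0. → (7, 0)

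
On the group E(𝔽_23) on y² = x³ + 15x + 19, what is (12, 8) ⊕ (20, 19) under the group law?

(12, 8) + (20, 19). λ = (19 - 8)/(20 - 12) ≡ 11/8 mod 23. 8⁻¹ ≡ 3 (mod 23), so λ ≡ 10.
  x = λ² - 12 - 20 = 100 - 32 ≡ 22; y = λ·(12 - 22) - 8 ≡ 7. → (22, 7)

(22, 7)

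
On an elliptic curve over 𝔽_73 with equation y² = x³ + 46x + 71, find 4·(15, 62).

Write G = (15, 62).
Double-and-add on 4 = (100)₂. Start with G = (15, 62) for the leading 1-bit.
double: tangent at (15, 62): λ = (3·15² + 46)/(2·62) ≡ 64/51. 51⁻¹ ≡ 63 (mod 73), so λ ≡ 64·63 ≡ 17.
  x = λ² - 15 - 15 = 289 - 30 ≡ 40; y = λ·(15 - 40) - 62 ≡ 24. → (40, 24)
double: tangent at (40, 24): λ = (3·40² + 46)/(2·24) ≡ 28/48. 48⁻¹ ≡ 35 (mod 73), so λ ≡ 28·35 ≡ 31.
  x = λ² - 40 - 40 = 961 - 80 ≡ 5; y = λ·(40 - 5) - 24 ≡ 39. → (5, 39)

(5, 39)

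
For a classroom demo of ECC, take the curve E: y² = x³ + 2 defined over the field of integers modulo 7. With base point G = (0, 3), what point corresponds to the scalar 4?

Repeated addition: build up to 4G.
2G: tangent at (0, 3): λ = (3·0² + 0)/(2·3) ≡ 0/6. 6⁻¹ ≡ 6 (mod 7) since 6·6 = 36 ≡ 1, so λ ≡ 0·6 ≡ 0.
  x = λ² - 0 - 0 = 0 - 0 ≡ 0; y = λ·(0 - 0) - 3 ≡ 4. → (0, 4)
3G: (0, 4) + (0, 3): same x and y₁ ≡ -y₂, so the sum is the point at infinity.
4G: the point at infinity + (0, 3) = (0, 3) (identity).

(0, 3)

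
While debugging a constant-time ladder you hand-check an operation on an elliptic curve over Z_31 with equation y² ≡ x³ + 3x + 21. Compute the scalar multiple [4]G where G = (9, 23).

Double-and-add on 4 = (100)₂. Start with G = (9, 23) for the leading 1-bit.
double: tangent at (9, 23): λ = (3·9² + 3)/(2·23) ≡ 29/15. 15⁻¹ ≡ 29 (mod 31), so λ ≡ 29·29 ≡ 4.
  x = λ² - 9 - 9 = 16 - 18 ≡ 29; y = λ·(9 - 29) - 23 ≡ 21. → (29, 21)
double: tangent at (29, 21): λ = (3·29² + 3)/(2·21) ≡ 15/11. 11⁻¹ ≡ 17 (mod 31), so λ ≡ 15·17 ≡ 7.
  x = λ² - 29 - 29 = 49 - 58 ≡ 22; y = λ·(29 - 22) - 21 ≡ 28. → (22, 28)

(22, 28)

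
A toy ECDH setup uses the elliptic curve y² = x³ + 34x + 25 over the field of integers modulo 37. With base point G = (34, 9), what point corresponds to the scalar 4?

(17, 15)

Double-and-add on 4 = (100)₂. Start with G = (34, 9) for the leading 1-bit.
double: tangent at (34, 9): λ = (3·34² + 34)/(2·9) ≡ 24/18. 18⁻¹ ≡ 35 (mod 37), so λ ≡ 24·35 ≡ 26.
  x = λ² - 34 - 34 = 676 - 68 ≡ 16; y = λ·(34 - 16) - 9 ≡ 15. → (16, 15)
double: tangent at (16, 15): λ = (3·16² + 34)/(2·15) ≡ 25/30. 30⁻¹ ≡ 21 (mod 37) since 30·21 = 630 ≡ 1, so λ ≡ 25·21 ≡ 7.
  x = λ² - 16 - 16 = 49 - 32 ≡ 17; y = λ·(16 - 17) - 15 ≡ 15. → (17, 15)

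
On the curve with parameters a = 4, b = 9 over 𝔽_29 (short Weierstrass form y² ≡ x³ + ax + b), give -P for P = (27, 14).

-(27, 14) = (27, -14 mod 29) = (27, 15).

(27, 15)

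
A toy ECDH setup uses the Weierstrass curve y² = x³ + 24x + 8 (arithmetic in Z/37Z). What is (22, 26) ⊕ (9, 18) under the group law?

(2, 29)

(22, 26) + (9, 18). λ = (18 - 26)/(9 - 22) ≡ 29/24 mod 37. 24⁻¹ ≡ 17 (mod 37) since 24·17 = 408 ≡ 1, so λ ≡ 12.
  x = λ² - 22 - 9 = 144 - 31 ≡ 2; y = λ·(22 - 2) - 26 ≡ 29. → (2, 29)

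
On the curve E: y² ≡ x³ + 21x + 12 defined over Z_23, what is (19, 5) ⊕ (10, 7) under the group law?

(19, 5) + (10, 7). λ = (7 - 5)/(10 - 19) ≡ 2/14 mod 23. 14⁻¹ ≡ 5 (mod 23), so λ ≡ 10.
  x = λ² - 19 - 10 = 100 - 29 ≡ 2; y = λ·(19 - 2) - 5 ≡ 4. → (2, 4)

(2, 4)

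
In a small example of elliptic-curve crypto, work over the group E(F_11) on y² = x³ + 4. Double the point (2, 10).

tangent at (2, 10): λ = (3·2² + 0)/(2·10) ≡ 1/9. 9⁻¹ ≡ 5 (mod 11), so λ ≡ 1·5 ≡ 5.
  x = λ² - 2 - 2 = 25 - 4 ≡ 10; y = λ·(2 - 10) - 10 ≡ 5. → (10, 5)

(10, 5)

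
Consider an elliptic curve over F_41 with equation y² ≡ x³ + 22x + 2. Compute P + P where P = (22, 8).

(22, 33)

tangent at (22, 8): λ = (3·22² + 22)/(2·8) ≡ 39/16. 16⁻¹ ≡ 18 (mod 41), so λ ≡ 39·18 ≡ 5.
  x = λ² - 22 - 22 = 25 - 44 ≡ 22; y = λ·(22 - 22) - 8 ≡ 33. → (22, 33)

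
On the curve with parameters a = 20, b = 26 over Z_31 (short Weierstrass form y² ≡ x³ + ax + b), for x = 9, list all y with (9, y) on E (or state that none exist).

x³ + 20x + 26 = 935 ≡ 5 (mod 31).
Square roots of 5 mod 31: 6 and 25 (since 6² = 36 ≡ 5).

6, 25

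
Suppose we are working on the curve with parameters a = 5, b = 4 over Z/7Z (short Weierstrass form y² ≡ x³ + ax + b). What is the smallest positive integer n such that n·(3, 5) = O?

10

2P: tangent at (3, 5): λ = (3·3² + 5)/(2·5) ≡ 4/3. 3⁻¹ ≡ 5 (mod 7) since 3·5 = 15 ≡ 1, so λ ≡ 4·5 ≡ 6.
  x = λ² - 3 - 3 = 36 - 6 ≡ 2; y = λ·(3 - 2) - 5 ≡ 1. → (2, 1)
3P: (2, 1) + (3, 5). λ = (5 - 1)/(3 - 2) ≡ 4/1 mod 7. 1⁻¹ ≡ 1 (mod 7), so λ ≡ 4.
  x = λ² - 2 - 3 = 16 - 5 ≡ 4; y = λ·(2 - 4) - 1 ≡ 5. → (4, 5)
4P: (4, 5) + (3, 5). λ = (5 - 5)/(3 - 4) ≡ 0/6 mod 7. 6⁻¹ ≡ 6 (mod 7), so λ ≡ 0.
  x = λ² - 4 - 3 = 0 - 7 ≡ 0; y = λ·(4 - 0) - 5 ≡ 2. → (0, 2)
5P: (0, 2) + (3, 5). λ = (5 - 2)/(3 - 0) ≡ 3/3 mod 7. 3⁻¹ ≡ 5 (mod 7), so λ ≡ 1.
  x = λ² - 0 - 3 = 1 - 3 ≡ 5; y = λ·(0 - 5) - 2 ≡ 0. → (5, 0)
6P: (5, 0) + (3, 5). λ = (5 - 0)/(3 - 5) ≡ 5/5 mod 7. 5⁻¹ ≡ 3 (mod 7) since 5·3 = 15 ≡ 1, so λ ≡ 1.
  x = λ² - 5 - 3 = 1 - 8 ≡ 0; y = λ·(5 - 0) - 0 ≡ 5. → (0, 5)
7P: (0, 5) + (3, 5). λ = (5 - 5)/(3 - 0) ≡ 0/3 mod 7. 3⁻¹ ≡ 5 (mod 7), so λ ≡ 0.
  x = λ² - 0 - 3 = 0 - 3 ≡ 4; y = λ·(0 - 4) - 5 ≡ 2. → (4, 2)
8P: (4, 2) + (3, 5). λ = (5 - 2)/(3 - 4) ≡ 3/6 mod 7. 6⁻¹ ≡ 6 (mod 7) since 6·6 = 36 ≡ 1, so λ ≡ 4.
  x = λ² - 4 - 3 = 16 - 7 ≡ 2; y = λ·(4 - 2) - 2 ≡ 6. → (2, 6)
9P: (2, 6) + (3, 5). λ = (5 - 6)/(3 - 2) ≡ 6/1 mod 7. 1⁻¹ ≡ 1 (mod 7), so λ ≡ 6.
  x = λ² - 2 - 3 = 36 - 5 ≡ 3; y = λ·(2 - 3) - 6 ≡ 2. → (3, 2)
10P: (3, 2) + (3, 5): same x and y₁ ≡ -y₂, so the sum is O.
10P = O, so the order is 10.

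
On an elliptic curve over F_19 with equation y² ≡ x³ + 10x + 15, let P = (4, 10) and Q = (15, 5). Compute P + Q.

(9, 13)

(4, 10) + (15, 5). λ = (5 - 10)/(15 - 4) ≡ 14/11 mod 19. 11⁻¹ ≡ 7 (mod 19), so λ ≡ 3.
  x = λ² - 4 - 15 = 9 - 19 ≡ 9; y = λ·(4 - 9) - 10 ≡ 13. → (9, 13)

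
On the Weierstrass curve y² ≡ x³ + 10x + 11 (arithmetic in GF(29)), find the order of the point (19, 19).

7

2P: tangent at (19, 19): λ = (3·19² + 10)/(2·19) ≡ 20/9. 9⁻¹ ≡ 13 (mod 29) since 9·13 = 117 ≡ 1, so λ ≡ 20·13 ≡ 28.
  x = λ² - 19 - 19 = 784 - 38 ≡ 21; y = λ·(19 - 21) - 19 ≡ 12. → (21, 12)
3P: (21, 12) + (19, 19). λ = (19 - 12)/(19 - 21) ≡ 7/27 mod 29. 27⁻¹ ≡ 14 (mod 29) since 27·14 = 378 ≡ 1, so λ ≡ 11.
  x = λ² - 21 - 19 = 121 - 40 ≡ 23; y = λ·(21 - 23) - 12 ≡ 24. → (23, 24)
4P: (23, 24) + (19, 19). λ = (19 - 24)/(19 - 23) ≡ 24/25 mod 29. 25⁻¹ ≡ 7 (mod 29), so λ ≡ 23.
  x = λ² - 23 - 19 = 529 - 42 ≡ 23; y = λ·(23 - 23) - 24 ≡ 5. → (23, 5)
5P: (23, 5) + (19, 19). λ = (19 - 5)/(19 - 23) ≡ 14/25 mod 29. 25⁻¹ ≡ 7 (mod 29), so λ ≡ 11.
  x = λ² - 23 - 19 = 121 - 42 ≡ 21; y = λ·(23 - 21) - 5 ≡ 17. → (21, 17)
6P: (21, 17) + (19, 19). λ = (19 - 17)/(19 - 21) ≡ 2/27 mod 29. 27⁻¹ ≡ 14 (mod 29), so λ ≡ 28.
  x = λ² - 21 - 19 = 784 - 40 ≡ 19; y = λ·(21 - 19) - 17 ≡ 10. → (19, 10)
7P: (19, 10) + (19, 19): same x and y₁ ≡ -y₂, so the sum is ∞.
7P = ∞, so the order is 7.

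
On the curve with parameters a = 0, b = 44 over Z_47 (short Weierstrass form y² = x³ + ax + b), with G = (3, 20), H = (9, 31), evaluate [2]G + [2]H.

First 2G:
Repeated addition: build up to 2G.
2G: tangent at (3, 20): λ = (3·3² + 0)/(2·20) ≡ 27/40. 40⁻¹ ≡ 20 (mod 47), so λ ≡ 27·20 ≡ 23.
  x = λ² - 3 - 3 = 529 - 6 ≡ 6; y = λ·(3 - 6) - 20 ≡ 5. → (6, 5)
2G = (6, 5).
Next 2H:
Repeated addition: build up to 2H.
2H: tangent at (9, 31): λ = (3·9² + 0)/(2·31) ≡ 8/15. 15⁻¹ ≡ 22 (mod 47) since 15·22 = 330 ≡ 1, so λ ≡ 8·22 ≡ 35.
  x = λ² - 9 - 9 = 1225 - 18 ≡ 32; y = λ·(9 - 32) - 31 ≡ 10. → (32, 10)
2H = (32, 10).
Finally 2G + 2H:
(6, 5) + (32, 10). λ = (10 - 5)/(32 - 6) ≡ 5/26 mod 47. 26⁻¹ ≡ 38 (mod 47) since 26·38 = 988 ≡ 1, so λ ≡ 2.
  x = λ² - 6 - 32 = 4 - 38 ≡ 13; y = λ·(6 - 13) - 5 ≡ 28. → (13, 28)

(13, 28)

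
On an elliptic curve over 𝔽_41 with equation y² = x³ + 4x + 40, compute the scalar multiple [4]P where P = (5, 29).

(7, 40)

Double-and-add on 4 = (100)₂. Start with P = (5, 29) for the leading 1-bit.
double: tangent at (5, 29): λ = (3·5² + 4)/(2·29) ≡ 38/17. 17⁻¹ ≡ 29 (mod 41) since 17·29 = 493 ≡ 1, so λ ≡ 38·29 ≡ 36.
  x = λ² - 5 - 5 = 1296 - 10 ≡ 15; y = λ·(5 - 15) - 29 ≡ 21. → (15, 21)
double: tangent at (15, 21): λ = (3·15² + 4)/(2·21) ≡ 23/1. 1⁻¹ ≡ 1 (mod 41), so λ ≡ 23·1 ≡ 23.
  x = λ² - 15 - 15 = 529 - 30 ≡ 7; y = λ·(15 - 7) - 21 ≡ 40. → (7, 40)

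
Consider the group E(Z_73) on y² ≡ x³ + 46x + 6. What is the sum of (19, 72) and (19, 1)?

O

The two points share x = 19 and their y-coordinates satisfy 72 + 1 ≡ 0 (mod 73), so they are inverses. Their sum is O.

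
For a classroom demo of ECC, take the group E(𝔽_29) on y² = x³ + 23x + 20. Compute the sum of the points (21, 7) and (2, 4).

(21, 7) + (2, 4). λ = (4 - 7)/(2 - 21) ≡ 26/10 mod 29. 10⁻¹ ≡ 3 (mod 29) since 10·3 = 30 ≡ 1, so λ ≡ 20.
  x = λ² - 21 - 2 = 400 - 23 ≡ 0; y = λ·(21 - 0) - 7 ≡ 7. → (0, 7)

(0, 7)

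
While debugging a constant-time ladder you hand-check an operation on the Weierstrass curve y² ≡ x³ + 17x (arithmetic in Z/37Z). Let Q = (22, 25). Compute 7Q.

Repeated addition: build up to 7Q.
2Q: tangent at (22, 25): λ = (3·22² + 17)/(2·25) ≡ 26/13. 13⁻¹ ≡ 20 (mod 37) since 13·20 = 260 ≡ 1, so λ ≡ 26·20 ≡ 2.
  x = λ² - 22 - 22 = 4 - 44 ≡ 34; y = λ·(22 - 34) - 25 ≡ 25. → (34, 25)
3Q: (34, 25) + (22, 25). λ = (25 - 25)/(22 - 34) ≡ 0/25 mod 37. 25⁻¹ ≡ 3 (mod 37) since 25·3 = 75 ≡ 1, so λ ≡ 0.
  x = λ² - 34 - 22 = 0 - 56 ≡ 18; y = λ·(34 - 18) - 25 ≡ 12. → (18, 12)
4Q: (18, 12) + (22, 25). λ = (25 - 12)/(22 - 18) ≡ 13/4 mod 37. 4⁻¹ ≡ 28 (mod 37), so λ ≡ 31.
  x = λ² - 18 - 22 = 961 - 40 ≡ 33; y = λ·(18 - 33) - 12 ≡ 4. → (33, 4)
5Q: (33, 4) + (22, 25). λ = (25 - 4)/(22 - 33) ≡ 21/26 mod 37. 26⁻¹ ≡ 10 (mod 37) since 26·10 = 260 ≡ 1, so λ ≡ 25.
  x = λ² - 33 - 22 = 625 - 55 ≡ 15; y = λ·(33 - 15) - 4 ≡ 2. → (15, 2)
6Q: (15, 2) + (22, 25). λ = (25 - 2)/(22 - 15) ≡ 23/7 mod 37. 7⁻¹ ≡ 16 (mod 37), so λ ≡ 35.
  x = λ² - 15 - 22 = 1225 - 37 ≡ 4; y = λ·(15 - 4) - 2 ≡ 13. → (4, 13)
7Q: (4, 13) + (22, 25). λ = (25 - 13)/(22 - 4) ≡ 12/18 mod 37. 18⁻¹ ≡ 35 (mod 37), so λ ≡ 13.
  x = λ² - 4 - 22 = 169 - 26 ≡ 32; y = λ·(4 - 32) - 13 ≡ 30. → (32, 30)

(32, 30)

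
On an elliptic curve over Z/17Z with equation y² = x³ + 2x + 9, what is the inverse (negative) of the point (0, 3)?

-(0, 3) = (0, -3 mod 17) = (0, 14).

(0, 14)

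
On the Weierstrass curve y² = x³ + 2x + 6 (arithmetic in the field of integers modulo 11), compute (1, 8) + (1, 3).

The two points share x = 1 and their y-coordinates satisfy 8 + 3 ≡ 0 (mod 11), so they are inverses. Their sum is O.

O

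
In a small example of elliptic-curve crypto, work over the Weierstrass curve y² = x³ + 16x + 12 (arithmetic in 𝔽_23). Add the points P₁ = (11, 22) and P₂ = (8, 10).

(20, 11)

(11, 22) + (8, 10). λ = (10 - 22)/(8 - 11) ≡ 11/20 mod 23. 20⁻¹ ≡ 15 (mod 23), so λ ≡ 4.
  x = λ² - 11 - 8 = 16 - 19 ≡ 20; y = λ·(11 - 20) - 22 ≡ 11. → (20, 11)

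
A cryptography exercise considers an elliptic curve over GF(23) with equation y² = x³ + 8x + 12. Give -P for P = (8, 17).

(8, 6)

-(8, 17) = (8, -17 mod 23) = (8, 6).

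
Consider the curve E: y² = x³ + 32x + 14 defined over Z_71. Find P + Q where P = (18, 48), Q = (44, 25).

(18, 48) + (44, 25). λ = (25 - 48)/(44 - 18) ≡ 48/26 mod 71. 26⁻¹ ≡ 41 (mod 71), so λ ≡ 51.
  x = λ² - 18 - 44 = 2601 - 62 ≡ 54; y = λ·(18 - 54) - 48 ≡ 33. → (54, 33)

(54, 33)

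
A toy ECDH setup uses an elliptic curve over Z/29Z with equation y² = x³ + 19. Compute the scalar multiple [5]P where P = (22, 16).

Repeated addition: build up to 5P.
2P: tangent at (22, 16): λ = (3·22² + 0)/(2·16) ≡ 2/3. 3⁻¹ ≡ 10 (mod 29), so λ ≡ 2·10 ≡ 20.
  x = λ² - 22 - 22 = 400 - 44 ≡ 8; y = λ·(22 - 8) - 16 ≡ 3. → (8, 3)
3P: (8, 3) + (22, 16). λ = (16 - 3)/(22 - 8) ≡ 13/14 mod 29. 14⁻¹ ≡ 27 (mod 29) since 14·27 = 378 ≡ 1, so λ ≡ 3.
  x = λ² - 8 - 22 = 9 - 30 ≡ 8; y = λ·(8 - 8) - 3 ≡ 26. → (8, 26)
4P: (8, 26) + (22, 16). λ = (16 - 26)/(22 - 8) ≡ 19/14 mod 29. 14⁻¹ ≡ 27 (mod 29), so λ ≡ 20.
  x = λ² - 8 - 22 = 400 - 30 ≡ 22; y = λ·(8 - 22) - 26 ≡ 13. → (22, 13)
5P: (22, 13) + (22, 16): same x and y₁ ≡ -y₂, so the sum is ∞.

O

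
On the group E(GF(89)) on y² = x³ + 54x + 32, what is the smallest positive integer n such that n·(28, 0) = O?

2P: (28, 0) + (28, 0): same x and y₁ ≡ -y₂, so the sum is O.
2P = O, so the order is 2.

2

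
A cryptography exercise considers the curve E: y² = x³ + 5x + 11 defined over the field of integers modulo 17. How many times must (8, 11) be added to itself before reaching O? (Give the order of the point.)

2P: tangent at (8, 11): λ = (3·8² + 5)/(2·11) ≡ 10/5. 5⁻¹ ≡ 7 (mod 17), so λ ≡ 10·7 ≡ 2.
  x = λ² - 8 - 8 = 4 - 16 ≡ 5; y = λ·(8 - 5) - 11 ≡ 12. → (5, 12)
3P: (5, 12) + (8, 11). λ = (11 - 12)/(8 - 5) ≡ 16/3 mod 17. 3⁻¹ ≡ 6 (mod 17) since 3·6 = 18 ≡ 1, so λ ≡ 11.
  x = λ² - 5 - 8 = 121 - 13 ≡ 6; y = λ·(5 - 6) - 12 ≡ 11. → (6, 11)
4P: (6, 11) + (8, 11). λ = (11 - 11)/(8 - 6) ≡ 0/2 mod 17. 2⁻¹ ≡ 9 (mod 17), so λ ≡ 0.
  x = λ² - 6 - 8 = 0 - 14 ≡ 3; y = λ·(6 - 3) - 11 ≡ 6. → (3, 6)
5P: (3, 6) + (8, 11). λ = (11 - 6)/(8 - 3) ≡ 5/5 mod 17. 5⁻¹ ≡ 7 (mod 17) since 5·7 = 35 ≡ 1, so λ ≡ 1.
  x = λ² - 3 - 8 = 1 - 11 ≡ 7; y = λ·(3 - 7) - 6 ≡ 7. → (7, 7)
6P: (7, 7) + (8, 11). λ = (11 - 7)/(8 - 7) ≡ 4/1 mod 17. 1⁻¹ ≡ 1 (mod 17), so λ ≡ 4.
  x = λ² - 7 - 8 = 16 - 15 ≡ 1; y = λ·(7 - 1) - 7 ≡ 0. → (1, 0)
7P: (1, 0) + (8, 11). λ = (11 - 0)/(8 - 1) ≡ 11/7 mod 17. 7⁻¹ ≡ 5 (mod 17) since 7·5 = 35 ≡ 1, so λ ≡ 4.
  x = λ² - 1 - 8 = 16 - 9 ≡ 7; y = λ·(1 - 7) - 0 ≡ 10. → (7, 10)
8P: (7, 10) + (8, 11). λ = (11 - 10)/(8 - 7) ≡ 1/1 mod 17. 1⁻¹ ≡ 1 (mod 17), so λ ≡ 1.
  x = λ² - 7 - 8 = 1 - 15 ≡ 3; y = λ·(7 - 3) - 10 ≡ 11. → (3, 11)
9P: (3, 11) + (8, 11). λ = (11 - 11)/(8 - 3) ≡ 0/5 mod 17. 5⁻¹ ≡ 7 (mod 17), so λ ≡ 0.
  x = λ² - 3 - 8 = 0 - 11 ≡ 6; y = λ·(3 - 6) - 11 ≡ 6. → (6, 6)
10P: (6, 6) + (8, 11). λ = (11 - 6)/(8 - 6) ≡ 5/2 mod 17. 2⁻¹ ≡ 9 (mod 17) since 2·9 = 18 ≡ 1, so λ ≡ 11.
  x = λ² - 6 - 8 = 121 - 14 ≡ 5; y = λ·(6 - 5) - 6 ≡ 5. → (5, 5)
11P: (5, 5) + (8, 11). λ = (11 - 5)/(8 - 5) ≡ 6/3 mod 17. 3⁻¹ ≡ 6 (mod 17), so λ ≡ 2.
  x = λ² - 5 - 8 = 4 - 13 ≡ 8; y = λ·(5 - 8) - 5 ≡ 6. → (8, 6)
12P: (8, 6) + (8, 11): same x and y₁ ≡ -y₂, so the sum is O.
12P = O, so the order is 12.

12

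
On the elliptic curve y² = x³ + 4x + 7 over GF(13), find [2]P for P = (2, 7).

tangent at (2, 7): λ = (3·2² + 4)/(2·7) ≡ 3/1. 1⁻¹ ≡ 1 (mod 13), so λ ≡ 3·1 ≡ 3.
  x = λ² - 2 - 2 = 9 - 4 ≡ 5; y = λ·(2 - 5) - 7 ≡ 10. → (5, 10)

(5, 10)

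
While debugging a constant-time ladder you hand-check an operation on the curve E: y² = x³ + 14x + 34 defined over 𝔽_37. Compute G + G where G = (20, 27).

tangent at (20, 27): λ = (3·20² + 14)/(2·27) ≡ 30/17. 17⁻¹ ≡ 24 (mod 37), so λ ≡ 30·24 ≡ 17.
  x = λ² - 20 - 20 = 289 - 40 ≡ 27; y = λ·(20 - 27) - 27 ≡ 2. → (27, 2)

(27, 2)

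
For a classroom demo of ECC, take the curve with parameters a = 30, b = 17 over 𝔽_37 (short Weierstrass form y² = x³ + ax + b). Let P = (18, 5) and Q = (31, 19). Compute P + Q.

(18, 5) + (31, 19). λ = (19 - 5)/(31 - 18) ≡ 14/13 mod 37. 13⁻¹ ≡ 20 (mod 37), so λ ≡ 21.
  x = λ² - 18 - 31 = 441 - 49 ≡ 22; y = λ·(18 - 22) - 5 ≡ 22. → (22, 22)

(22, 22)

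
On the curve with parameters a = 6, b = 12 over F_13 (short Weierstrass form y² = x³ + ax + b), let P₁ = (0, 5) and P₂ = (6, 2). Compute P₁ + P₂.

(0, 5) + (6, 2). λ = (2 - 5)/(6 - 0) ≡ 10/6 mod 13. 6⁻¹ ≡ 11 (mod 13) since 6·11 = 66 ≡ 1, so λ ≡ 6.
  x = λ² - 0 - 6 = 36 - 6 ≡ 4; y = λ·(0 - 4) - 5 ≡ 10. → (4, 10)

(4, 10)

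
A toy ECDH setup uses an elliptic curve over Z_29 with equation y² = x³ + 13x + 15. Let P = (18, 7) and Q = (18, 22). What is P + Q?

The two points share x = 18 and their y-coordinates satisfy 7 + 22 ≡ 0 (mod 29), so they are inverses. Their sum is O.

O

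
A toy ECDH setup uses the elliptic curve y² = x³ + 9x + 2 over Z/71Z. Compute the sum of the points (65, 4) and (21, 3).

(65, 4) + (21, 3). λ = (3 - 4)/(21 - 65) ≡ 70/27 mod 71. 27⁻¹ ≡ 50 (mod 71), so λ ≡ 21.
  x = λ² - 65 - 21 = 441 - 86 ≡ 0; y = λ·(65 - 0) - 4 ≡ 12. → (0, 12)

(0, 12)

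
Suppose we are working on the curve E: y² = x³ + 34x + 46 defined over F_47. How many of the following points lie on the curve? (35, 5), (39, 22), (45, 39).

(35, 5): 5² ≡ 25, rhs ≡ 25 → on.
(39, 22): 22² ≡ 14, rhs ≡ 14 → on.
(45, 39): 39² ≡ 17, rhs ≡ 17 → on.

3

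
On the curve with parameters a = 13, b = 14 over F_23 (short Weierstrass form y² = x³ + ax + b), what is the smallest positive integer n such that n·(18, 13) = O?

2P: tangent at (18, 13): λ = (3·18² + 13)/(2·13) ≡ 19/3. 3⁻¹ ≡ 8 (mod 23) since 3·8 = 24 ≡ 1, so λ ≡ 19·8 ≡ 14.
  x = λ² - 18 - 18 = 196 - 36 ≡ 22; y = λ·(18 - 22) - 13 ≡ 0. → (22, 0)
3P: (22, 0) + (18, 13). λ = (13 - 0)/(18 - 22) ≡ 13/19 mod 23. 19⁻¹ ≡ 17 (mod 23), so λ ≡ 14.
  x = λ² - 22 - 18 = 196 - 40 ≡ 18; y = λ·(22 - 18) - 0 ≡ 10. → (18, 10)
4P: (18, 10) + (18, 13): same x and y₁ ≡ -y₂, so the sum is O.
4P = O, so the order is 4.

4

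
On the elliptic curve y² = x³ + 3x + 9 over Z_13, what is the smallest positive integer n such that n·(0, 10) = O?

2P: tangent at (0, 10): λ = (3·0² + 3)/(2·10) ≡ 3/7. 7⁻¹ ≡ 2 (mod 13) since 7·2 = 14 ≡ 1, so λ ≡ 3·2 ≡ 6.
  x = λ² - 0 - 0 = 36 - 0 ≡ 10; y = λ·(0 - 10) - 10 ≡ 8. → (10, 8)
3P: (10, 8) + (0, 10). λ = (10 - 8)/(0 - 10) ≡ 2/3 mod 13. 3⁻¹ ≡ 9 (mod 13), so λ ≡ 5.
  x = λ² - 10 - 0 = 25 - 10 ≡ 2; y = λ·(10 - 2) - 8 ≡ 6. → (2, 6)
4P: (2, 6) + (0, 10). λ = (10 - 6)/(0 - 2) ≡ 4/11 mod 13. 11⁻¹ ≡ 6 (mod 13), so λ ≡ 11.
  x = λ² - 2 - 0 = 121 - 2 ≡ 2; y = λ·(2 - 2) - 6 ≡ 7. → (2, 7)
5P: (2, 7) + (0, 10). λ = (10 - 7)/(0 - 2) ≡ 3/11 mod 13. 11⁻¹ ≡ 6 (mod 13) since 11·6 = 66 ≡ 1, so λ ≡ 5.
  x = λ² - 2 - 0 = 25 - 2 ≡ 10; y = λ·(2 - 10) - 7 ≡ 5. → (10, 5)
6P: (10, 5) + (0, 10). λ = (10 - 5)/(0 - 10) ≡ 5/3 mod 13. 3⁻¹ ≡ 9 (mod 13) since 3·9 = 27 ≡ 1, so λ ≡ 6.
  x = λ² - 10 - 0 = 36 - 10 ≡ 0; y = λ·(10 - 0) - 5 ≡ 3. → (0, 3)
7P: (0, 3) + (0, 10): same x and y₁ ≡ -y₂, so the sum is O.
7P = O, so the order is 7.

7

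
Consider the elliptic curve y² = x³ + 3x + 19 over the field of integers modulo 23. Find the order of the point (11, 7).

2P: tangent at (11, 7): λ = (3·11² + 3)/(2·7) ≡ 21/14. 14⁻¹ ≡ 5 (mod 23), so λ ≡ 21·5 ≡ 13.
  x = λ² - 11 - 11 = 169 - 22 ≡ 9; y = λ·(11 - 9) - 7 ≡ 19. → (9, 19)
3P: (9, 19) + (11, 7). λ = (7 - 19)/(11 - 9) ≡ 11/2 mod 23. 2⁻¹ ≡ 12 (mod 23), so λ ≡ 17.
  x = λ² - 9 - 11 = 289 - 20 ≡ 16; y = λ·(9 - 16) - 19 ≡ 0. → (16, 0)
4P: (16, 0) + (11, 7). λ = (7 - 0)/(11 - 16) ≡ 7/18 mod 23. 18⁻¹ ≡ 9 (mod 23) since 18·9 = 162 ≡ 1, so λ ≡ 17.
  x = λ² - 16 - 11 = 289 - 27 ≡ 9; y = λ·(16 - 9) - 0 ≡ 4. → (9, 4)
5P: (9, 4) + (11, 7). λ = (7 - 4)/(11 - 9) ≡ 3/2 mod 23. 2⁻¹ ≡ 12 (mod 23) since 2·12 = 24 ≡ 1, so λ ≡ 13.
  x = λ² - 9 - 11 = 169 - 20 ≡ 11; y = λ·(9 - 11) - 4 ≡ 16. → (11, 16)
6P: (11, 16) + (11, 7): same x and y₁ ≡ -y₂, so the sum is 𝒪.
6P = 𝒪, so the order is 6.

6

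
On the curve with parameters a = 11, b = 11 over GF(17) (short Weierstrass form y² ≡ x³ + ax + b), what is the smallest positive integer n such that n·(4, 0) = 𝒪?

2

2P: (4, 0) + (4, 0): same x and y₁ ≡ -y₂, so the sum is 𝒪.
2P = 𝒪, so the order is 2.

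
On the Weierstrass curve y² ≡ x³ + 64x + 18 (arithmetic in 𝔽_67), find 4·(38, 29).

Write Q = (38, 29).
Repeated addition: build up to 4Q.
2Q: tangent at (38, 29): λ = (3·38² + 64)/(2·29) ≡ 41/58. 58⁻¹ ≡ 52 (mod 67), so λ ≡ 41·52 ≡ 55.
  x = λ² - 38 - 38 = 3025 - 76 ≡ 1; y = λ·(38 - 1) - 29 ≡ 63. → (1, 63)
3Q: (1, 63) + (38, 29). λ = (29 - 63)/(38 - 1) ≡ 33/37 mod 67. 37⁻¹ ≡ 29 (mod 67) since 37·29 = 1073 ≡ 1, so λ ≡ 19.
  x = λ² - 1 - 38 = 361 - 39 ≡ 54; y = λ·(1 - 54) - 63 ≡ 2. → (54, 2)
4Q: (54, 2) + (38, 29). λ = (29 - 2)/(38 - 54) ≡ 27/51 mod 67. 51⁻¹ ≡ 46 (mod 67), so λ ≡ 36.
  x = λ² - 54 - 38 = 1296 - 92 ≡ 65; y = λ·(54 - 65) - 2 ≡ 4. → (65, 4)

(65, 4)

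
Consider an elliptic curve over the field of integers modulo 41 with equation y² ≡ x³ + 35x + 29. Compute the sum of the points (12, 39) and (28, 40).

(12, 39) + (28, 40). λ = (40 - 39)/(28 - 12) ≡ 1/16 mod 41. 16⁻¹ ≡ 18 (mod 41) since 16·18 = 288 ≡ 1, so λ ≡ 18.
  x = λ² - 12 - 28 = 324 - 40 ≡ 38; y = λ·(12 - 38) - 39 ≡ 26. → (38, 26)

(38, 26)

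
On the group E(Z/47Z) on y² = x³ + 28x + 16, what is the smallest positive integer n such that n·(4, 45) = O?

2P: tangent at (4, 45): λ = (3·4² + 28)/(2·45) ≡ 29/43. 43⁻¹ ≡ 35 (mod 47), so λ ≡ 29·35 ≡ 28.
  x = λ² - 4 - 4 = 784 - 8 ≡ 24; y = λ·(4 - 24) - 45 ≡ 6. → (24, 6)
3P: (24, 6) + (4, 45). λ = (45 - 6)/(4 - 24) ≡ 39/27 mod 47. 27⁻¹ ≡ 7 (mod 47) since 27·7 = 189 ≡ 1, so λ ≡ 38.
  x = λ² - 24 - 4 = 1444 - 28 ≡ 6; y = λ·(24 - 6) - 6 ≡ 20. → (6, 20)
4P: (6, 20) + (4, 45). λ = (45 - 20)/(4 - 6) ≡ 25/45 mod 47. 45⁻¹ ≡ 23 (mod 47), so λ ≡ 11.
  x = λ² - 6 - 4 = 121 - 10 ≡ 17; y = λ·(6 - 17) - 20 ≡ 0. → (17, 0)
5P: (17, 0) + (4, 45). λ = (45 - 0)/(4 - 17) ≡ 45/34 mod 47. 34⁻¹ ≡ 18 (mod 47) since 34·18 = 612 ≡ 1, so λ ≡ 11.
  x = λ² - 17 - 4 = 121 - 21 ≡ 6; y = λ·(17 - 6) - 0 ≡ 27. → (6, 27)
6P: (6, 27) + (4, 45). λ = (45 - 27)/(4 - 6) ≡ 18/45 mod 47. 45⁻¹ ≡ 23 (mod 47), so λ ≡ 38.
  x = λ² - 6 - 4 = 1444 - 10 ≡ 24; y = λ·(6 - 24) - 27 ≡ 41. → (24, 41)
7P: (24, 41) + (4, 45). λ = (45 - 41)/(4 - 24) ≡ 4/27 mod 47. 27⁻¹ ≡ 7 (mod 47), so λ ≡ 28.
  x = λ² - 24 - 4 = 784 - 28 ≡ 4; y = λ·(24 - 4) - 41 ≡ 2. → (4, 2)
8P: (4, 2) + (4, 45): same x and y₁ ≡ -y₂, so the sum is O.
8P = O, so the order is 8.

8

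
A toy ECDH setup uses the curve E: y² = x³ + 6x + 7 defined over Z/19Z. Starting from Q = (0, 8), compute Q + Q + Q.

Repeated addition: build up to 3Q.
2Q: tangent at (0, 8): λ = (3·0² + 6)/(2·8) ≡ 6/16. 16⁻¹ ≡ 6 (mod 19) since 16·6 = 96 ≡ 1, so λ ≡ 6·6 ≡ 17.
  x = λ² - 0 - 0 = 289 - 0 ≡ 4; y = λ·(0 - 4) - 8 ≡ 0. → (4, 0)
3Q: (4, 0) + (0, 8). λ = (8 - 0)/(0 - 4) ≡ 8/15 mod 19. 15⁻¹ ≡ 14 (mod 19), so λ ≡ 17.
  x = λ² - 4 - 0 = 289 - 4 ≡ 0; y = λ·(4 - 0) - 0 ≡ 11. → (0, 11)

(0, 11)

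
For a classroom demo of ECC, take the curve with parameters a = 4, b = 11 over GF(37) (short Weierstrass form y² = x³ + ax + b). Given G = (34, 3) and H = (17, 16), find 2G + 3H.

First 2G:
Repeated addition: build up to 2G.
2G: tangent at (34, 3): λ = (3·34² + 4)/(2·3) ≡ 31/6. 6⁻¹ ≡ 31 (mod 37) since 6·31 = 186 ≡ 1, so λ ≡ 31·31 ≡ 36.
  x = λ² - 34 - 34 = 1296 - 68 ≡ 7; y = λ·(34 - 7) - 3 ≡ 7. → (7, 7)
2G = (7, 7).
Next 3H:
Repeated addition: build up to 3H.
2H: tangent at (17, 16): λ = (3·17² + 4)/(2·16) ≡ 20/32. 32⁻¹ ≡ 22 (mod 37), so λ ≡ 20·22 ≡ 33.
  x = λ² - 17 - 17 = 1089 - 34 ≡ 19; y = λ·(17 - 19) - 16 ≡ 29. → (19, 29)
3H: (19, 29) + (17, 16). λ = (16 - 29)/(17 - 19) ≡ 24/35 mod 37. 35⁻¹ ≡ 18 (mod 37) since 35·18 = 630 ≡ 1, so λ ≡ 25.
  x = λ² - 19 - 17 = 625 - 36 ≡ 34; y = λ·(19 - 34) - 29 ≡ 3. → (34, 3)
3H = (34, 3).
Finally 2G + 3H:
(7, 7) + (34, 3). λ = (3 - 7)/(34 - 7) ≡ 33/27 mod 37. 27⁻¹ ≡ 11 (mod 37), so λ ≡ 30.
  x = λ² - 7 - 34 = 900 - 41 ≡ 8; y = λ·(7 - 8) - 7 ≡ 0. → (8, 0)

(8, 0)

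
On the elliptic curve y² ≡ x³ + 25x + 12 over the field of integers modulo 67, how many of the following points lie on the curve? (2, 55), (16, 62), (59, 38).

(2, 55): 55² ≡ 10, rhs ≡ 3 → off.
(16, 62): 62² ≡ 25, rhs ≡ 19 → off.
(59, 38): 38² ≡ 37, rhs ≡ 37 → on.

1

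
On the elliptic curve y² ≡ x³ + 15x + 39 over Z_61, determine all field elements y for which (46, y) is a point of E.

x³ + 15x + 39 = 98065 ≡ 38 (mod 61).
38 is a non-residue mod 61; no y exists.

none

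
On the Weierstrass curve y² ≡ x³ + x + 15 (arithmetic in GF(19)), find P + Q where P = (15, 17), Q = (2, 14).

(15, 17) + (2, 14). λ = (14 - 17)/(2 - 15) ≡ 16/6 mod 19. 6⁻¹ ≡ 16 (mod 19), so λ ≡ 9.
  x = λ² - 15 - 2 = 81 - 17 ≡ 7; y = λ·(15 - 7) - 17 ≡ 17. → (7, 17)

(7, 17)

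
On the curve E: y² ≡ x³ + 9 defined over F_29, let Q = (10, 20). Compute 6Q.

Double-and-add on 6 = (110)₂. Start with Q = (10, 20) for the leading 1-bit.
double: tangent at (10, 20): λ = (3·10² + 0)/(2·20) ≡ 10/11. 11⁻¹ ≡ 8 (mod 29) since 11·8 = 88 ≡ 1, so λ ≡ 10·8 ≡ 22.
  x = λ² - 10 - 10 = 484 - 20 ≡ 0; y = λ·(10 - 0) - 20 ≡ 26. → (0, 26)
add Q: (0, 26) + (10, 20). λ = (20 - 26)/(10 - 0) ≡ 23/10 mod 29. 10⁻¹ ≡ 3 (mod 29), so λ ≡ 11.
  x = λ² - 0 - 10 = 121 - 10 ≡ 24; y = λ·(0 - 24) - 26 ≡ 0. → (24, 0)
double: (24, 0) + (24, 0): same x and y₁ ≡ -y₂, so the sum is 𝒪.

O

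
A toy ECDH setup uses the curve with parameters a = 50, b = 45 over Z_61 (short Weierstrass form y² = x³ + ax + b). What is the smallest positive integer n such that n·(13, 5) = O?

2P: tangent at (13, 5): λ = (3·13² + 50)/(2·5) ≡ 8/10. 10⁻¹ ≡ 55 (mod 61) since 10·55 = 550 ≡ 1, so λ ≡ 8·55 ≡ 13.
  x = λ² - 13 - 13 = 169 - 26 ≡ 21; y = λ·(13 - 21) - 5 ≡ 13. → (21, 13)
3P: (21, 13) + (13, 5). λ = (5 - 13)/(13 - 21) ≡ 53/53 mod 61. 53⁻¹ ≡ 38 (mod 61) since 53·38 = 2014 ≡ 1, so λ ≡ 1.
  x = λ² - 21 - 13 = 1 - 34 ≡ 28; y = λ·(21 - 28) - 13 ≡ 41. → (28, 41)
4P: (28, 41) + (13, 5). λ = (5 - 41)/(13 - 28) ≡ 25/46 mod 61. 46⁻¹ ≡ 4 (mod 61), so λ ≡ 39.
  x = λ² - 28 - 13 = 1521 - 41 ≡ 16; y = λ·(28 - 16) - 41 ≡ 0. → (16, 0)
5P: (16, 0) + (13, 5). λ = (5 - 0)/(13 - 16) ≡ 5/58 mod 61. 58⁻¹ ≡ 20 (mod 61) since 58·20 = 1160 ≡ 1, so λ ≡ 39.
  x = λ² - 16 - 13 = 1521 - 29 ≡ 28; y = λ·(16 - 28) - 0 ≡ 20. → (28, 20)
6P: (28, 20) + (13, 5). λ = (5 - 20)/(13 - 28) ≡ 46/46 mod 61. 46⁻¹ ≡ 4 (mod 61) since 46·4 = 184 ≡ 1, so λ ≡ 1.
  x = λ² - 28 - 13 = 1 - 41 ≡ 21; y = λ·(28 - 21) - 20 ≡ 48. → (21, 48)
7P: (21, 48) + (13, 5). λ = (5 - 48)/(13 - 21) ≡ 18/53 mod 61. 53⁻¹ ≡ 38 (mod 61), so λ ≡ 13.
  x = λ² - 21 - 13 = 169 - 34 ≡ 13; y = λ·(21 - 13) - 48 ≡ 56. → (13, 56)
8P: (13, 56) + (13, 5): same x and y₁ ≡ -y₂, so the sum is O.
8P = O, so the order is 8.

8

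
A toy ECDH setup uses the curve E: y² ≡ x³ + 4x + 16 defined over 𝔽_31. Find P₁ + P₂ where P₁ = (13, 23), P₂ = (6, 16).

(13, 8)

(13, 23) + (6, 16). λ = (16 - 23)/(6 - 13) ≡ 24/24 mod 31. 24⁻¹ ≡ 22 (mod 31), so λ ≡ 1.
  x = λ² - 13 - 6 = 1 - 19 ≡ 13; y = λ·(13 - 13) - 23 ≡ 8. → (13, 8)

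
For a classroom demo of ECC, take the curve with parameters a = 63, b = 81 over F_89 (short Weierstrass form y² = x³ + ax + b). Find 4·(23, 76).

Write G = (23, 76).
Repeated addition: build up to 4G.
2G: tangent at (23, 76): λ = (3·23² + 63)/(2·76) ≡ 48/63. 63⁻¹ ≡ 65 (mod 89) since 63·65 = 4095 ≡ 1, so λ ≡ 48·65 ≡ 5.
  x = λ² - 23 - 23 = 25 - 46 ≡ 68; y = λ·(23 - 68) - 76 ≡ 55. → (68, 55)
3G: (68, 55) + (23, 76). λ = (76 - 55)/(23 - 68) ≡ 21/44 mod 89. 44⁻¹ ≡ 87 (mod 89) since 44·87 = 3828 ≡ 1, so λ ≡ 47.
  x = λ² - 68 - 23 = 2209 - 91 ≡ 71; y = λ·(68 - 71) - 55 ≡ 71. → (71, 71)
4G: (71, 71) + (23, 76). λ = (76 - 71)/(23 - 71) ≡ 5/41 mod 89. 41⁻¹ ≡ 76 (mod 89) since 41·76 = 3116 ≡ 1, so λ ≡ 24.
  x = λ² - 71 - 23 = 576 - 94 ≡ 37; y = λ·(71 - 37) - 71 ≡ 33. → (37, 33)

(37, 33)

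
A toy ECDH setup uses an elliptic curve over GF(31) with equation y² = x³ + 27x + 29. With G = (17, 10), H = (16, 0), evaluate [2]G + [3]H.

(13, 29)

First 2G:
Repeated addition: build up to 2G.
2G: tangent at (17, 10): λ = (3·17² + 27)/(2·10) ≡ 26/20. 20⁻¹ ≡ 14 (mod 31), so λ ≡ 26·14 ≡ 23.
  x = λ² - 17 - 17 = 529 - 34 ≡ 30; y = λ·(17 - 30) - 10 ≡ 1. → (30, 1)
2G = (30, 1).
Next 3H:
Repeated addition: build up to 3H.
2H: (16, 0) + (16, 0): same x and y₁ ≡ -y₂, so the sum is O.
3H: O + (16, 0) = (16, 0) (identity).
3H = (16, 0).
Finally 2G + 3H:
(30, 1) + (16, 0). λ = (0 - 1)/(16 - 30) ≡ 30/17 mod 31. 17⁻¹ ≡ 11 (mod 31) since 17·11 = 187 ≡ 1, so λ ≡ 20.
  x = λ² - 30 - 16 = 400 - 46 ≡ 13; y = λ·(30 - 13) - 1 ≡ 29. → (13, 29)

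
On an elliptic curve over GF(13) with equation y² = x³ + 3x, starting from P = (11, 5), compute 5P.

(6, 0)

Double-and-add on 5 = (101)₂. Start with P = (11, 5) for the leading 1-bit.
double: tangent at (11, 5): λ = (3·11² + 3)/(2·5) ≡ 2/10. 10⁻¹ ≡ 4 (mod 13), so λ ≡ 2·4 ≡ 8.
  x = λ² - 11 - 11 = 64 - 22 ≡ 3; y = λ·(11 - 3) - 5 ≡ 7. → (3, 7)
double: tangent at (3, 7): λ = (3·3² + 3)/(2·7) ≡ 4/1. 1⁻¹ ≡ 1 (mod 13) since 1·1 = 1 ≡ 1, so λ ≡ 4·1 ≡ 4.
  x = λ² - 3 - 3 = 16 - 6 ≡ 10; y = λ·(3 - 10) - 7 ≡ 4. → (10, 4)
add P: (10, 4) + (11, 5). λ = (5 - 4)/(11 - 10) ≡ 1/1 mod 13. 1⁻¹ ≡ 1 (mod 13), so λ ≡ 1.
  x = λ² - 10 - 11 = 1 - 21 ≡ 6; y = λ·(10 - 6) - 4 ≡ 0. → (6, 0)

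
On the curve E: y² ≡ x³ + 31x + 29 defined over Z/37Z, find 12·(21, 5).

(19, 22)

Write G = (21, 5).
Double-and-add on 12 = (1100)₂. Start with G = (21, 5) for the leading 1-bit.
double: tangent at (21, 5): λ = (3·21² + 31)/(2·5) ≡ 22/10. 10⁻¹ ≡ 26 (mod 37), so λ ≡ 22·26 ≡ 17.
  x = λ² - 21 - 21 = 289 - 42 ≡ 25; y = λ·(21 - 25) - 5 ≡ 1. → (25, 1)
add G: (25, 1) + (21, 5). λ = (5 - 1)/(21 - 25) ≡ 4/33 mod 37. 33⁻¹ ≡ 9 (mod 37) since 33·9 = 297 ≡ 1, so λ ≡ 36.
  x = λ² - 25 - 21 = 1296 - 46 ≡ 29; y = λ·(25 - 29) - 1 ≡ 3. → (29, 3)
double: tangent at (29, 3): λ = (3·29² + 31)/(2·3) ≡ 1/6. 6⁻¹ ≡ 31 (mod 37) since 6·31 = 186 ≡ 1, so λ ≡ 1·31 ≡ 31.
  x = λ² - 29 - 29 = 961 - 58 ≡ 15; y = λ·(29 - 15) - 3 ≡ 24. → (15, 24)
double: tangent at (15, 24): λ = (3·15² + 31)/(2·24) ≡ 3/11. 11⁻¹ ≡ 27 (mod 37) since 11·27 = 297 ≡ 1, so λ ≡ 3·27 ≡ 7.
  x = λ² - 15 - 15 = 49 - 30 ≡ 19; y = λ·(15 - 19) - 24 ≡ 22. → (19, 22)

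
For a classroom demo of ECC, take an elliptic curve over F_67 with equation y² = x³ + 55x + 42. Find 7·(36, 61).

(11, 13)

Write P = (36, 61).
Double-and-add on 7 = (111)₂. Start with P = (36, 61) for the leading 1-bit.
double: tangent at (36, 61): λ = (3·36² + 55)/(2·61) ≡ 57/55. 55⁻¹ ≡ 39 (mod 67), so λ ≡ 57·39 ≡ 12.
  x = λ² - 36 - 36 = 144 - 72 ≡ 5; y = λ·(36 - 5) - 61 ≡ 43. → (5, 43)
add P: (5, 43) + (36, 61). λ = (61 - 43)/(36 - 5) ≡ 18/31 mod 67. 31⁻¹ ≡ 13 (mod 67), so λ ≡ 33.
  x = λ² - 5 - 36 = 1089 - 41 ≡ 43; y = λ·(5 - 43) - 43 ≡ 43. → (43, 43)
double: tangent at (43, 43): λ = (3·43² + 55)/(2·43) ≡ 41/19. 19⁻¹ ≡ 60 (mod 67), so λ ≡ 41·60 ≡ 48.
  x = λ² - 43 - 43 = 2304 - 86 ≡ 7; y = λ·(43 - 7) - 43 ≡ 10. → (7, 10)
add P: (7, 10) + (36, 61). λ = (61 - 10)/(36 - 7) ≡ 51/29 mod 67. 29⁻¹ ≡ 37 (mod 67), so λ ≡ 11.
  x = λ² - 7 - 36 = 121 - 43 ≡ 11; y = λ·(7 - 11) - 10 ≡ 13. → (11, 13)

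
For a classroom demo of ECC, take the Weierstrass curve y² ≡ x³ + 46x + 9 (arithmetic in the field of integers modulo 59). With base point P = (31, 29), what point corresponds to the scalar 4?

(34, 7)

Repeated addition: build up to 4P.
2P: tangent at (31, 29): λ = (3·31² + 46)/(2·29) ≡ 38/58. 58⁻¹ ≡ 58 (mod 59), so λ ≡ 38·58 ≡ 21.
  x = λ² - 31 - 31 = 441 - 62 ≡ 25; y = λ·(31 - 25) - 29 ≡ 38. → (25, 38)
3P: (25, 38) + (31, 29). λ = (29 - 38)/(31 - 25) ≡ 50/6 mod 59. 6⁻¹ ≡ 10 (mod 59), so λ ≡ 28.
  x = λ² - 25 - 31 = 784 - 56 ≡ 20; y = λ·(25 - 20) - 38 ≡ 43. → (20, 43)
4P: (20, 43) + (31, 29). λ = (29 - 43)/(31 - 20) ≡ 45/11 mod 59. 11⁻¹ ≡ 43 (mod 59) since 11·43 = 473 ≡ 1, so λ ≡ 47.
  x = λ² - 20 - 31 = 2209 - 51 ≡ 34; y = λ·(20 - 34) - 43 ≡ 7. → (34, 7)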